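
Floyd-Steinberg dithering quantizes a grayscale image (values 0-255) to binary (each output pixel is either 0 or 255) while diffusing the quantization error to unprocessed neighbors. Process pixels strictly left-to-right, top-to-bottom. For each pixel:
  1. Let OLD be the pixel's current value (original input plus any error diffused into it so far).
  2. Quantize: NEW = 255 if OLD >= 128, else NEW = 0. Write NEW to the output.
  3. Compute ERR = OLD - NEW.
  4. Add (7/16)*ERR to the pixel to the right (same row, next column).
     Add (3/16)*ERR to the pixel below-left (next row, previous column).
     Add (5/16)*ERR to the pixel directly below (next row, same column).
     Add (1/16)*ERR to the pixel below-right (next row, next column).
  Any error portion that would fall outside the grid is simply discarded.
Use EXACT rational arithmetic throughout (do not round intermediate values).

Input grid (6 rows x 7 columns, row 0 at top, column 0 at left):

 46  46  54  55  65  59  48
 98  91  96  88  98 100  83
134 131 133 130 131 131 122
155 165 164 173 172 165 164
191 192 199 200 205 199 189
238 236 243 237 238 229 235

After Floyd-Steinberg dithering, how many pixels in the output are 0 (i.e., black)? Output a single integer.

(0,0): OLD=46 → NEW=0, ERR=46
(0,1): OLD=529/8 → NEW=0, ERR=529/8
(0,2): OLD=10615/128 → NEW=0, ERR=10615/128
(0,3): OLD=186945/2048 → NEW=0, ERR=186945/2048
(0,4): OLD=3438535/32768 → NEW=0, ERR=3438535/32768
(0,5): OLD=55002737/524288 → NEW=0, ERR=55002737/524288
(0,6): OLD=787672343/8388608 → NEW=0, ERR=787672343/8388608
(1,0): OLD=15971/128 → NEW=0, ERR=15971/128
(1,1): OLD=189109/1024 → NEW=255, ERR=-72011/1024
(1,2): OLD=3683033/32768 → NEW=0, ERR=3683033/32768
(1,3): OLD=24976805/131072 → NEW=255, ERR=-8446555/131072
(1,4): OLD=1073528975/8388608 → NEW=0, ERR=1073528975/8388608
(1,5): OLD=14289988287/67108864 → NEW=255, ERR=-2822772033/67108864
(1,6): OLD=107908411217/1073741824 → NEW=0, ERR=107908411217/1073741824
(2,0): OLD=2618263/16384 → NEW=255, ERR=-1559657/16384
(2,1): OLD=50462445/524288 → NEW=0, ERR=50462445/524288
(2,2): OLD=1625336327/8388608 → NEW=255, ERR=-513758713/8388608
(2,3): OLD=7656269711/67108864 → NEW=0, ERR=7656269711/67108864
(2,4): OLD=112201136831/536870912 → NEW=255, ERR=-24700945729/536870912
(2,5): OLD=2140064802709/17179869184 → NEW=0, ERR=2140064802709/17179869184
(2,6): OLD=56425601523043/274877906944 → NEW=255, ERR=-13668264747677/274877906944
(3,0): OLD=1202076455/8388608 → NEW=255, ERR=-937018585/8388608
(3,1): OLD=8641985051/67108864 → NEW=255, ERR=-8470775269/67108864
(3,2): OLD=62837942913/536870912 → NEW=0, ERR=62837942913/536870912
(3,3): OLD=531297919607/2147483648 → NEW=255, ERR=-16310410633/2147483648
(3,4): OLD=50793665136423/274877906944 → NEW=255, ERR=-19300201134297/274877906944
(3,5): OLD=354064886076261/2199023255552 → NEW=255, ERR=-206686044089499/2199023255552
(3,6): OLD=4050632418781627/35184372088832 → NEW=0, ERR=4050632418781627/35184372088832
(4,0): OLD=142191619177/1073741824 → NEW=255, ERR=-131612545943/1073741824
(4,1): OLD=1956674318805/17179869184 → NEW=0, ERR=1956674318805/17179869184
(4,2): OLD=75891526255515/274877906944 → NEW=255, ERR=5797659984795/274877906944
(4,3): OLD=442013341338905/2199023255552 → NEW=255, ERR=-118737588826855/2199023255552
(4,4): OLD=2486432559147003/17592186044416 → NEW=255, ERR=-1999574882179077/17592186044416
(4,5): OLD=77179580364328955/562949953421312 → NEW=255, ERR=-66372657758105605/562949953421312
(4,6): OLD=1508891021054926669/9007199254740992 → NEW=255, ERR=-787944788904026291/9007199254740992
(5,0): OLD=60761961133647/274877906944 → NEW=255, ERR=-9331905137073/274877906944
(5,1): OLD=556424877179205/2199023255552 → NEW=255, ERR=-4326052986555/2199023255552
(5,2): OLD=4322833996199283/17592186044416 → NEW=255, ERR=-163173445126797/17592186044416
(5,3): OLD=27595088701976671/140737488355328 → NEW=255, ERR=-8292970828631969/140737488355328
(5,4): OLD=1362063462264016949/9007199254740992 → NEW=255, ERR=-934772347694936011/9007199254740992
(5,5): OLD=8880771154235113957/72057594037927936 → NEW=0, ERR=8880771154235113957/72057594037927936
(5,6): OLD=293088459913056267979/1152921504606846976 → NEW=255, ERR=-906523761689710901/1152921504606846976
Output grid:
  Row 0: .......  (7 black, running=7)
  Row 1: .#.#.#.  (4 black, running=11)
  Row 2: #.#.#.#  (3 black, running=14)
  Row 3: ##.###.  (2 black, running=16)
  Row 4: #.#####  (1 black, running=17)
  Row 5: #####.#  (1 black, running=18)

Answer: 18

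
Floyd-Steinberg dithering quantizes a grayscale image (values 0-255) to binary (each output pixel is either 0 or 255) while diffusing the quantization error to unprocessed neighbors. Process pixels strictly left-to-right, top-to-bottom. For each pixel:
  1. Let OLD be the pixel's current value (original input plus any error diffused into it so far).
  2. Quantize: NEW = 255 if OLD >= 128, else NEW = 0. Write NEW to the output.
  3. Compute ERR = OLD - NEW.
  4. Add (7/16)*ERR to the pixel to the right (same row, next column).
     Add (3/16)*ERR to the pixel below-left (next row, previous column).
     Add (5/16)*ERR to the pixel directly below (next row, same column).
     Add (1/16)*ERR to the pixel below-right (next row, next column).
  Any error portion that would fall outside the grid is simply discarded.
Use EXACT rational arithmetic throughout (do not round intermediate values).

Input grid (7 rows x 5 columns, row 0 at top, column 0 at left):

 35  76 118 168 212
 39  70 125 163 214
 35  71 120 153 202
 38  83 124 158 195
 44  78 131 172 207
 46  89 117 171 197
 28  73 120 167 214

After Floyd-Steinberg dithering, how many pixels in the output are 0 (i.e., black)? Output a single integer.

(0,0): OLD=35 → NEW=0, ERR=35
(0,1): OLD=1461/16 → NEW=0, ERR=1461/16
(0,2): OLD=40435/256 → NEW=255, ERR=-24845/256
(0,3): OLD=514213/4096 → NEW=0, ERR=514213/4096
(0,4): OLD=17493123/65536 → NEW=255, ERR=781443/65536
(1,0): OLD=17167/256 → NEW=0, ERR=17167/256
(1,1): OLD=229097/2048 → NEW=0, ERR=229097/2048
(1,2): OLD=11328413/65536 → NEW=255, ERR=-5383267/65536
(1,3): OLD=42589017/262144 → NEW=255, ERR=-24257703/262144
(1,4): OLD=776315627/4194304 → NEW=255, ERR=-293231893/4194304
(2,0): OLD=2520851/32768 → NEW=0, ERR=2520851/32768
(2,1): OLD=134641281/1048576 → NEW=255, ERR=-132745599/1048576
(2,2): OLD=479590595/16777216 → NEW=0, ERR=479590595/16777216
(2,3): OLD=31768394905/268435456 → NEW=0, ERR=31768394905/268435456
(2,4): OLD=971288064495/4294967296 → NEW=255, ERR=-123928595985/4294967296
(3,0): OLD=642633571/16777216 → NEW=0, ERR=642633571/16777216
(3,1): OLD=9444188711/134217728 → NEW=0, ERR=9444188711/134217728
(3,2): OLD=764484145629/4294967296 → NEW=255, ERR=-330732514851/4294967296
(3,3): OLD=1354376339637/8589934592 → NEW=255, ERR=-836056981323/8589934592
(3,4): OLD=20725499734889/137438953472 → NEW=255, ERR=-14321433400471/137438953472
(4,0): OLD=148527189485/2147483648 → NEW=0, ERR=148527189485/2147483648
(4,1): OLD=8122886681581/68719476736 → NEW=0, ERR=8122886681581/68719476736
(4,2): OLD=159207685889923/1099511627776 → NEW=255, ERR=-121167779192957/1099511627776
(4,3): OLD=1214223151828973/17592186044416 → NEW=0, ERR=1214223151828973/17592186044416
(4,4): OLD=55886920167857659/281474976710656 → NEW=255, ERR=-15889198893359621/281474976710656
(5,0): OLD=98710545240039/1099511627776 → NEW=0, ERR=98710545240039/1099511627776
(5,1): OLD=1309525946298613/8796093022208 → NEW=255, ERR=-933477774364427/8796093022208
(5,2): OLD=15892589544579869/281474976710656 → NEW=0, ERR=15892589544579869/281474976710656
(5,3): OLD=224953741771313971/1125899906842624 → NEW=255, ERR=-62150734473555149/1125899906842624
(5,4): OLD=2873707668902926657/18014398509481984 → NEW=255, ERR=-1719963951014979263/18014398509481984
(6,0): OLD=5088638160457463/140737488355328 → NEW=0, ERR=5088638160457463/140737488355328
(6,1): OLD=323594931361331961/4503599627370496 → NEW=0, ERR=323594931361331961/4503599627370496
(6,2): OLD=10959733533489817155/72057594037927936 → NEW=255, ERR=-7414952946181806525/72057594037927936
(6,3): OLD=104173921125765846945/1152921504606846976 → NEW=0, ERR=104173921125765846945/1152921504606846976
(6,4): OLD=4062789863228491137703/18446744073709551616 → NEW=255, ERR=-641129875567444524377/18446744073709551616
Output grid:
  Row 0: ..#.#  (3 black, running=3)
  Row 1: ..###  (2 black, running=5)
  Row 2: .#..#  (3 black, running=8)
  Row 3: ..###  (2 black, running=10)
  Row 4: ..#.#  (3 black, running=13)
  Row 5: .#.##  (2 black, running=15)
  Row 6: ..#.#  (3 black, running=18)

Answer: 18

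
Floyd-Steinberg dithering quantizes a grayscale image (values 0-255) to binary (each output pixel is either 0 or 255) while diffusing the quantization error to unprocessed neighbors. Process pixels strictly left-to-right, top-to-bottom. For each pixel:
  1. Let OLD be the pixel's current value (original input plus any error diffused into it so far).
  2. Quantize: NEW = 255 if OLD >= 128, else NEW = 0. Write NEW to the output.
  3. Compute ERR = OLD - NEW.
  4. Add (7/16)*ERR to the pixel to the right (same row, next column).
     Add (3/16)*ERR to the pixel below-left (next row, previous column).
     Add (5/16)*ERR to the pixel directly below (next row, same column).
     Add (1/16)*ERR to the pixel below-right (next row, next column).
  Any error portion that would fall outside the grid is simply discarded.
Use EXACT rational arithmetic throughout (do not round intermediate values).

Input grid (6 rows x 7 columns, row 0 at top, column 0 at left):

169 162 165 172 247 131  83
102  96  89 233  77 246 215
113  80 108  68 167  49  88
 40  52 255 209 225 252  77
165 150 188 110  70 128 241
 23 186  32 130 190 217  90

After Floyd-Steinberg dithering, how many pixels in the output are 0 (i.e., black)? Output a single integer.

(0,0): OLD=169 → NEW=255, ERR=-86
(0,1): OLD=995/8 → NEW=0, ERR=995/8
(0,2): OLD=28085/128 → NEW=255, ERR=-4555/128
(0,3): OLD=320371/2048 → NEW=255, ERR=-201869/2048
(0,4): OLD=6680613/32768 → NEW=255, ERR=-1675227/32768
(0,5): OLD=56955139/524288 → NEW=0, ERR=56955139/524288
(0,6): OLD=1094940437/8388608 → NEW=255, ERR=-1044154603/8388608
(1,0): OLD=12601/128 → NEW=0, ERR=12601/128
(1,1): OLD=169871/1024 → NEW=255, ERR=-91249/1024
(1,2): OLD=923579/32768 → NEW=0, ERR=923579/32768
(1,3): OLD=26570719/131072 → NEW=255, ERR=-6852641/131072
(1,4): OLD=439217661/8388608 → NEW=0, ERR=439217661/8388608
(1,5): OLD=18543586957/67108864 → NEW=255, ERR=1430826637/67108864
(1,6): OLD=206394352291/1073741824 → NEW=255, ERR=-67409812829/1073741824
(2,0): OLD=2081685/16384 → NEW=0, ERR=2081685/16384
(2,1): OLD=62483383/524288 → NEW=0, ERR=62483383/524288
(2,2): OLD=1288288485/8388608 → NEW=255, ERR=-850806555/8388608
(2,3): OLD=1266201853/67108864 → NEW=0, ERR=1266201853/67108864
(2,4): OLD=103265465869/536870912 → NEW=255, ERR=-33636616691/536870912
(2,5): OLD=339357509423/17179869184 → NEW=0, ERR=339357509423/17179869184
(2,6): OLD=21538264969785/274877906944 → NEW=0, ERR=21538264969785/274877906944
(3,0): OLD=856064069/8388608 → NEW=0, ERR=856064069/8388608
(3,1): OLD=8241922017/67108864 → NEW=0, ERR=8241922017/67108864
(3,2): OLD=154630917811/536870912 → NEW=255, ERR=17728835251/536870912
(3,3): OLD=453671195253/2147483648 → NEW=255, ERR=-93937134987/2147483648
(3,4): OLD=52547411035205/274877906944 → NEW=255, ERR=-17546455235515/274877906944
(3,5): OLD=530011991033503/2199023255552 → NEW=255, ERR=-30738939132257/2199023255552
(3,6): OLD=3398992436911809/35184372088832 → NEW=0, ERR=3398992436911809/35184372088832
(4,0): OLD=236135729771/1073741824 → NEW=255, ERR=-37668435349/1073741824
(4,1): OLD=3188604303855/17179869184 → NEW=255, ERR=-1192262338065/17179869184
(4,2): OLD=46023264575841/274877906944 → NEW=255, ERR=-24070601694879/274877906944
(4,3): OLD=105804467953787/2199023255552 → NEW=0, ERR=105804467953787/2199023255552
(4,4): OLD=1156635334425345/17592186044416 → NEW=0, ERR=1156635334425345/17592186044416
(4,5): OLD=93742404629891713/562949953421312 → NEW=255, ERR=-49809833492542847/562949953421312
(4,6): OLD=2086116412479866071/9007199254740992 → NEW=255, ERR=-210719397479086889/9007199254740992
(5,0): OLD=-268069982403/274877906944 → NEW=0, ERR=-268069982403/274877906944
(5,1): OLD=319462124804671/2199023255552 → NEW=255, ERR=-241288805361089/2199023255552
(5,2): OLD=-680570986945559/17592186044416 → NEW=0, ERR=-680570986945559/17592186044416
(5,3): OLD=18994658138360813/140737488355328 → NEW=255, ERR=-16893401392247827/140737488355328
(5,4): OLD=1301070716244445455/9007199254740992 → NEW=255, ERR=-995765093714507505/9007199254740992
(5,5): OLD=10138946287922129951/72057594037927936 → NEW=255, ERR=-8235740191749493729/72057594037927936
(5,6): OLD=31308319486160811761/1152921504606846976 → NEW=0, ERR=31308319486160811761/1152921504606846976
Output grid:
  Row 0: #.###.#  (2 black, running=2)
  Row 1: .#.#.##  (3 black, running=5)
  Row 2: ..#.#..  (5 black, running=10)
  Row 3: ..####.  (3 black, running=13)
  Row 4: ###..##  (2 black, running=15)
  Row 5: .#.###.  (3 black, running=18)

Answer: 18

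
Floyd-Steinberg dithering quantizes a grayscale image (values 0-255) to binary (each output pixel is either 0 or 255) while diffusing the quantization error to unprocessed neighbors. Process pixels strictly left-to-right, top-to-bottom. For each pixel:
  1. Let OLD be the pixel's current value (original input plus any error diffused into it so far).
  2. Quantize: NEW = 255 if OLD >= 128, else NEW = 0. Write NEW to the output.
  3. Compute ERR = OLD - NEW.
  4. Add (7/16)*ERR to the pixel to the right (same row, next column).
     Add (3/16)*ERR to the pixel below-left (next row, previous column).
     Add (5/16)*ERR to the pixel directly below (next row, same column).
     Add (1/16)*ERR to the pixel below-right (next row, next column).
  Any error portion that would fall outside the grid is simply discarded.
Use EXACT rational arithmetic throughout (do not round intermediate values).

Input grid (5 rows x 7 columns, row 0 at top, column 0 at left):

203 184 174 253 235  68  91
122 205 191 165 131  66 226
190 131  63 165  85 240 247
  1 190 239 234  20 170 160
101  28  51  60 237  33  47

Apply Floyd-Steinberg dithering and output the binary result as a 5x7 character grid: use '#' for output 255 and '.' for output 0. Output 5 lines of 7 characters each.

(0,0): OLD=203 → NEW=255, ERR=-52
(0,1): OLD=645/4 → NEW=255, ERR=-375/4
(0,2): OLD=8511/64 → NEW=255, ERR=-7809/64
(0,3): OLD=204409/1024 → NEW=255, ERR=-56711/1024
(0,4): OLD=3453263/16384 → NEW=255, ERR=-724657/16384
(0,5): OLD=12753193/262144 → NEW=0, ERR=12753193/262144
(0,6): OLD=470954015/4194304 → NEW=0, ERR=470954015/4194304
(1,0): OLD=5643/64 → NEW=0, ERR=5643/64
(1,1): OLD=96333/512 → NEW=255, ERR=-34227/512
(1,2): OLD=1759313/16384 → NEW=0, ERR=1759313/16384
(1,3): OLD=11714749/65536 → NEW=255, ERR=-4996931/65536
(1,4): OLD=375308759/4194304 → NEW=0, ERR=375308759/4194304
(1,5): OLD=4651975815/33554432 → NEW=255, ERR=-3904404345/33554432
(1,6): OLD=114472565001/536870912 → NEW=255, ERR=-22429517559/536870912
(2,0): OLD=1679519/8192 → NEW=255, ERR=-409441/8192
(2,1): OLD=29854917/262144 → NEW=0, ERR=29854917/262144
(2,2): OLD=536483215/4194304 → NEW=0, ERR=536483215/4194304
(2,3): OLD=7402818775/33554432 → NEW=255, ERR=-1153561385/33554432
(2,4): OLD=19149903239/268435456 → NEW=0, ERR=19149903239/268435456
(2,5): OLD=1998081568301/8589934592 → NEW=255, ERR=-192351752659/8589934592
(2,6): OLD=29807070321931/137438953472 → NEW=255, ERR=-5239862813429/137438953472
(3,0): OLD=28248495/4194304 → NEW=0, ERR=28248495/4194304
(3,1): OLD=8368316419/33554432 → NEW=255, ERR=-188063741/33554432
(3,2): OLD=74407887801/268435456 → NEW=255, ERR=5956846521/268435456
(3,3): OLD=273090613247/1073741824 → NEW=255, ERR=-713551873/1073741824
(3,4): OLD=4900437710255/137438953472 → NEW=0, ERR=4900437710255/137438953472
(3,5): OLD=193417019610493/1099511627776 → NEW=255, ERR=-86958445472387/1099511627776
(3,6): OLD=1971825111922339/17592186044416 → NEW=0, ERR=1971825111922339/17592186044416
(4,0): OLD=54789710689/536870912 → NEW=0, ERR=54789710689/536870912
(4,1): OLD=648357930605/8589934592 → NEW=0, ERR=648357930605/8589934592
(4,2): OLD=12435718022019/137438953472 → NEW=0, ERR=12435718022019/137438953472
(4,3): OLD=118142983419025/1099511627776 → NEW=0, ERR=118142983419025/1099511627776
(4,4): OLD=2465380235667427/8796093022208 → NEW=255, ERR=222376515004387/8796093022208
(4,5): OLD=11988001166401763/281474976710656 → NEW=0, ERR=11988001166401763/281474976710656
(4,6): OLD=431069837564081701/4503599627370496 → NEW=0, ERR=431069837564081701/4503599627370496
Row 0: #####..
Row 1: .#.#.##
Row 2: #..#.##
Row 3: .###.#.
Row 4: ....#..

Answer: #####..
.#.#.##
#..#.##
.###.#.
....#..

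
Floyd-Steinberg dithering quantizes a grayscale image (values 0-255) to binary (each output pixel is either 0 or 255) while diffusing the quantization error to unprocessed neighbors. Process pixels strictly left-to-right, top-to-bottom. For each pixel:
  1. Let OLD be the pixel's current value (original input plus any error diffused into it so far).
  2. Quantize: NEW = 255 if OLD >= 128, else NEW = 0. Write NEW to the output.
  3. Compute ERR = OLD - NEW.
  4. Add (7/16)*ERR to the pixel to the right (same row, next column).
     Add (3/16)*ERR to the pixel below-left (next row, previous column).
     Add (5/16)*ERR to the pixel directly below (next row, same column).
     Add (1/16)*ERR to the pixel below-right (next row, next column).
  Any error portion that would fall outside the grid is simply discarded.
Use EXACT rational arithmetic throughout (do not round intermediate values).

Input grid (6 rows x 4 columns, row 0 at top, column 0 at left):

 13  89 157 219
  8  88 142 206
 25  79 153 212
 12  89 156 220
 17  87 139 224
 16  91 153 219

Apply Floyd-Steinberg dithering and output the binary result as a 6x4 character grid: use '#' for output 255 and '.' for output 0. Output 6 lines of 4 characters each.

(0,0): OLD=13 → NEW=0, ERR=13
(0,1): OLD=1515/16 → NEW=0, ERR=1515/16
(0,2): OLD=50797/256 → NEW=255, ERR=-14483/256
(0,3): OLD=795643/4096 → NEW=255, ERR=-248837/4096
(1,0): OLD=7633/256 → NEW=0, ERR=7633/256
(1,1): OLD=247479/2048 → NEW=0, ERR=247479/2048
(1,2): OLD=11253507/65536 → NEW=255, ERR=-5458173/65536
(1,3): OLD=154184837/1048576 → NEW=255, ERR=-113202043/1048576
(2,0): OLD=1866957/32768 → NEW=0, ERR=1866957/32768
(2,1): OLD=134151071/1048576 → NEW=0, ERR=134151071/1048576
(2,2): OLD=357052603/2097152 → NEW=255, ERR=-177721157/2097152
(2,3): OLD=4562809519/33554432 → NEW=255, ERR=-3993570641/33554432
(3,0): OLD=902492925/16777216 → NEW=0, ERR=902492925/16777216
(3,1): OLD=37630865955/268435456 → NEW=255, ERR=-30820175325/268435456
(3,2): OLD=279029109213/4294967296 → NEW=0, ERR=279029109213/4294967296
(3,3): OLD=14151630506635/68719476736 → NEW=255, ERR=-3371836061045/68719476736
(4,0): OLD=52753352057/4294967296 → NEW=0, ERR=52753352057/4294967296
(4,1): OLD=2475189715435/34359738368 → NEW=0, ERR=2475189715435/34359738368
(4,2): OLD=191801627947659/1099511627776 → NEW=255, ERR=-88573837135221/1099511627776
(4,3): OLD=3122317381077565/17592186044416 → NEW=255, ERR=-1363690060248515/17592186044416
(5,0): OLD=18331796250793/549755813888 → NEW=0, ERR=18331796250793/549755813888
(5,1): OLD=2001347778743487/17592186044416 → NEW=0, ERR=2001347778743487/17592186044416
(5,2): OLD=1473919558458571/8796093022208 → NEW=255, ERR=-769084162204469/8796093022208
(5,3): OLD=42640209933364987/281474976710656 → NEW=255, ERR=-29135909127852293/281474976710656
Row 0: ..##
Row 1: ..##
Row 2: ..##
Row 3: .#.#
Row 4: ..##
Row 5: ..##

Answer: ..##
..##
..##
.#.#
..##
..##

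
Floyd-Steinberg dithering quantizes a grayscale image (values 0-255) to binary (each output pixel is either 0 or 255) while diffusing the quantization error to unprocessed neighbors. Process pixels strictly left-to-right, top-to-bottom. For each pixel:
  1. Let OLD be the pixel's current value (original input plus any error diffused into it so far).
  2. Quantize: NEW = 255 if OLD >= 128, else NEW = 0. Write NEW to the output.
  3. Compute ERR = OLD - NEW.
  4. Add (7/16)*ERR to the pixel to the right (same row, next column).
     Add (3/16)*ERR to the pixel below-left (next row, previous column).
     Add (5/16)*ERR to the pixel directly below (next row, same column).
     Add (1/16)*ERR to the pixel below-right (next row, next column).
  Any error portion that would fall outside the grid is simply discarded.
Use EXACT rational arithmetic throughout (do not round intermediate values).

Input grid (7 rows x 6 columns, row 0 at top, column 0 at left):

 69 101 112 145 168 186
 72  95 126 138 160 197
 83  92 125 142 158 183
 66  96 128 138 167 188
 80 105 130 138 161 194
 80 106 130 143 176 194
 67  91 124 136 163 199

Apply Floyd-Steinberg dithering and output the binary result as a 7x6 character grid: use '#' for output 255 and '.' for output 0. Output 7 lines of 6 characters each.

Answer: .#.###
..#..#
.#.###
.#.#.#
..#.##
#.#.##
..#.#.

Derivation:
(0,0): OLD=69 → NEW=0, ERR=69
(0,1): OLD=2099/16 → NEW=255, ERR=-1981/16
(0,2): OLD=14805/256 → NEW=0, ERR=14805/256
(0,3): OLD=697555/4096 → NEW=255, ERR=-346925/4096
(0,4): OLD=8581573/65536 → NEW=255, ERR=-8130107/65536
(0,5): OLD=138124387/1048576 → NEW=255, ERR=-129262493/1048576
(1,0): OLD=18009/256 → NEW=0, ERR=18009/256
(1,1): OLD=209391/2048 → NEW=0, ERR=209391/2048
(1,2): OLD=10825499/65536 → NEW=255, ERR=-5886181/65536
(1,3): OLD=13786495/262144 → NEW=0, ERR=13786495/262144
(1,4): OLD=1943367581/16777216 → NEW=0, ERR=1943367581/16777216
(1,5): OLD=54063051067/268435456 → NEW=255, ERR=-14387990213/268435456
(2,0): OLD=4068277/32768 → NEW=0, ERR=4068277/32768
(2,1): OLD=173879191/1048576 → NEW=255, ERR=-93507689/1048576
(2,2): OLD=1244349829/16777216 → NEW=0, ERR=1244349829/16777216
(2,3): OLD=27781601181/134217728 → NEW=255, ERR=-6443919459/134217728
(2,4): OLD=714812767063/4294967296 → NEW=255, ERR=-380403893417/4294967296
(2,5): OLD=9259299872465/68719476736 → NEW=255, ERR=-8264166695215/68719476736
(3,0): OLD=1477697509/16777216 → NEW=0, ERR=1477697509/16777216
(3,1): OLD=17224539265/134217728 → NEW=255, ERR=-17000981375/134217728
(3,2): OLD=87172143955/1073741824 → NEW=0, ERR=87172143955/1073741824
(3,3): OLD=10070422582841/68719476736 → NEW=255, ERR=-7453043984839/68719476736
(3,4): OLD=36461517811353/549755813888 → NEW=0, ERR=36461517811353/549755813888
(3,5): OLD=1529637746688599/8796093022208 → NEW=255, ERR=-713365973974441/8796093022208
(4,0): OLD=179903648075/2147483648 → NEW=0, ERR=179903648075/2147483648
(4,1): OLD=4219197700047/34359738368 → NEW=0, ERR=4219197700047/34359738368
(4,2): OLD=198836731058621/1099511627776 → NEW=255, ERR=-81538734024259/1099511627776
(4,3): OLD=1568740399450513/17592186044416 → NEW=0, ERR=1568740399450513/17592186044416
(4,4): OLD=55944321792420257/281474976710656 → NEW=255, ERR=-15831797268797023/281474976710656
(4,5): OLD=667405488111799239/4503599627370496 → NEW=255, ERR=-481012416867677241/4503599627370496
(5,0): OLD=71030350057181/549755813888 → NEW=255, ERR=-69157382484259/549755813888
(5,1): OLD=1419134463677613/17592186044416 → NEW=0, ERR=1419134463677613/17592186044416
(5,2): OLD=23434519958481727/140737488355328 → NEW=255, ERR=-12453539572126913/140737488355328
(5,3): OLD=526795116943643813/4503599627370496 → NEW=0, ERR=526795116943643813/4503599627370496
(5,4): OLD=1757714859929170149/9007199254740992 → NEW=255, ERR=-539120950029782811/9007199254740992
(5,5): OLD=18867758155229282345/144115188075855872 → NEW=255, ERR=-17881614804113965015/144115188075855872
(6,0): OLD=12051045633165351/281474976710656 → NEW=0, ERR=12051045633165351/281474976710656
(6,1): OLD=497585825352379547/4503599627370496 → NEW=0, ERR=497585825352379547/4503599627370496
(6,2): OLD=3092339970040453795/18014398509481984 → NEW=255, ERR=-1501331649877452125/18014398509481984
(6,3): OLD=34397133180952566839/288230376151711744 → NEW=0, ERR=34397133180952566839/288230376151711744
(6,4): OLD=832650599925276360407/4611686018427387904 → NEW=255, ERR=-343329334773707555113/4611686018427387904
(6,5): OLD=9143214644183366998913/73786976294838206464 → NEW=0, ERR=9143214644183366998913/73786976294838206464
Row 0: .#.###
Row 1: ..#..#
Row 2: .#.###
Row 3: .#.#.#
Row 4: ..#.##
Row 5: #.#.##
Row 6: ..#.#.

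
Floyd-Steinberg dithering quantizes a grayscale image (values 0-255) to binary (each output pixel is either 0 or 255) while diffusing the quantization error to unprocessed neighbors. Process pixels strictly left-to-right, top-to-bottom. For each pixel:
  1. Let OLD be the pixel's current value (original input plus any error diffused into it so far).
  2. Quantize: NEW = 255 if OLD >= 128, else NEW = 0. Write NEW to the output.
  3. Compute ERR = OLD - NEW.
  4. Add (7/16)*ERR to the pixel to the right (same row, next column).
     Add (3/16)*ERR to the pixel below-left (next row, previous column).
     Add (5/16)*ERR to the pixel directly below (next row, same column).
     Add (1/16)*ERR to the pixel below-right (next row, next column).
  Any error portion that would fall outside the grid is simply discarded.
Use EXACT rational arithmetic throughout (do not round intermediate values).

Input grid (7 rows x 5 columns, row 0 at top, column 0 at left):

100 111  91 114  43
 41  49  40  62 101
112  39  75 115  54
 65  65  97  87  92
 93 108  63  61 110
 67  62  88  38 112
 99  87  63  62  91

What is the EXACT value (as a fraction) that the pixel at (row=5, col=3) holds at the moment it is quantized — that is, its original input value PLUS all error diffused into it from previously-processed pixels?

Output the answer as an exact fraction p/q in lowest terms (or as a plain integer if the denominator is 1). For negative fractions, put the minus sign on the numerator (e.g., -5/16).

(0,0): OLD=100 → NEW=0, ERR=100
(0,1): OLD=619/4 → NEW=255, ERR=-401/4
(0,2): OLD=3017/64 → NEW=0, ERR=3017/64
(0,3): OLD=137855/1024 → NEW=255, ERR=-123265/1024
(0,4): OLD=-158343/16384 → NEW=0, ERR=-158343/16384
(1,0): OLD=3421/64 → NEW=0, ERR=3421/64
(1,1): OLD=28747/512 → NEW=0, ERR=28747/512
(1,2): OLD=826727/16384 → NEW=0, ERR=826727/16384
(1,3): OLD=3119035/65536 → NEW=0, ERR=3119035/65536
(1,4): OLD=116683601/1048576 → NEW=0, ERR=116683601/1048576
(2,0): OLD=1140585/8192 → NEW=255, ERR=-948375/8192
(2,1): OLD=4901843/262144 → NEW=0, ERR=4901843/262144
(2,2): OLD=467170745/4194304 → NEW=0, ERR=467170745/4194304
(2,3): OLD=13597651099/67108864 → NEW=255, ERR=-3515109221/67108864
(2,4): OLD=73908938109/1073741824 → NEW=0, ERR=73908938109/1073741824
(3,0): OLD=135595289/4194304 → NEW=0, ERR=135595289/4194304
(3,1): OLD=3309667429/33554432 → NEW=0, ERR=3309667429/33554432
(3,2): OLD=178571504679/1073741824 → NEW=255, ERR=-95232660441/1073741824
(3,3): OLD=111016722911/2147483648 → NEW=0, ERR=111016722911/2147483648
(3,4): OLD=4564818876251/34359738368 → NEW=255, ERR=-4196914407589/34359738368
(4,0): OLD=65281808663/536870912 → NEW=0, ERR=65281808663/536870912
(4,1): OLD=3047932394455/17179869184 → NEW=255, ERR=-1332934247465/17179869184
(4,2): OLD=4727106643449/274877906944 → NEW=0, ERR=4727106643449/274877906944
(4,3): OLD=247315779489495/4398046511104 → NEW=0, ERR=247315779489495/4398046511104
(4,4): OLD=7013109343634273/70368744177664 → NEW=0, ERR=7013109343634273/70368744177664
(5,0): OLD=24863106408933/274877906944 → NEW=0, ERR=24863106408933/274877906944
(5,1): OLD=193845747359791/2199023255552 → NEW=0, ERR=193845747359791/2199023255552
(5,2): OLD=9685174653264871/70368744177664 → NEW=255, ERR=-8258855112039449/70368744177664
(5,3): OLD=6751735091632233/281474976710656 → NEW=0, ERR=6751735091632233/281474976710656
Target (5,3): original=38, with diffused error = 6751735091632233/281474976710656

Answer: 6751735091632233/281474976710656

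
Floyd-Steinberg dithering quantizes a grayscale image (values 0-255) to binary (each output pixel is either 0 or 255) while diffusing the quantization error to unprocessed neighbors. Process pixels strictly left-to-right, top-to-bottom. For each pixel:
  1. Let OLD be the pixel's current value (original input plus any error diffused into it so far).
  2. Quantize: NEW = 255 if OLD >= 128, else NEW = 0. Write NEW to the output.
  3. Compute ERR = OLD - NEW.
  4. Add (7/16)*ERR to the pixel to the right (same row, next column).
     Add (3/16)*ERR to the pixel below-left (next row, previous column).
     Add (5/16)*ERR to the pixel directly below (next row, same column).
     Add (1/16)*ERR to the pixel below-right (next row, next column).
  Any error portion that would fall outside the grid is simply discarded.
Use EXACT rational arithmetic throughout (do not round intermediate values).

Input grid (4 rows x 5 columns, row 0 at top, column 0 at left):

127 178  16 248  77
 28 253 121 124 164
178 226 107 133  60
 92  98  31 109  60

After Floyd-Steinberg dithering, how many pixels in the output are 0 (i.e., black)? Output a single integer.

Answer: 12

Derivation:
(0,0): OLD=127 → NEW=0, ERR=127
(0,1): OLD=3737/16 → NEW=255, ERR=-343/16
(0,2): OLD=1695/256 → NEW=0, ERR=1695/256
(0,3): OLD=1027673/4096 → NEW=255, ERR=-16807/4096
(0,4): OLD=4928623/65536 → NEW=0, ERR=4928623/65536
(1,0): OLD=16299/256 → NEW=0, ERR=16299/256
(1,1): OLD=580269/2048 → NEW=255, ERR=58029/2048
(1,2): OLD=8739633/65536 → NEW=255, ERR=-7972047/65536
(1,3): OLD=22023581/262144 → NEW=0, ERR=22023581/262144
(1,4): OLD=939527735/4194304 → NEW=255, ERR=-130019785/4194304
(2,0): OLD=6658751/32768 → NEW=255, ERR=-1697089/32768
(2,1): OLD=202759973/1048576 → NEW=255, ERR=-64626907/1048576
(2,2): OLD=999003823/16777216 → NEW=0, ERR=999003823/16777216
(2,3): OLD=46141406877/268435456 → NEW=255, ERR=-22309634403/268435456
(2,4): OLD=82476412683/4294967296 → NEW=0, ERR=82476412683/4294967296
(3,0): OLD=1078088911/16777216 → NEW=0, ERR=1078088911/16777216
(3,1): OLD=15405623203/134217728 → NEW=0, ERR=15405623203/134217728
(3,2): OLD=345269625457/4294967296 → NEW=0, ERR=345269625457/4294967296
(3,3): OLD=1078214225865/8589934592 → NEW=0, ERR=1078214225865/8589934592
(3,4): OLD=15904692615309/137438953472 → NEW=0, ERR=15904692615309/137438953472
Output grid:
  Row 0: .#.#.  (3 black, running=3)
  Row 1: .##.#  (2 black, running=5)
  Row 2: ##.#.  (2 black, running=7)
  Row 3: .....  (5 black, running=12)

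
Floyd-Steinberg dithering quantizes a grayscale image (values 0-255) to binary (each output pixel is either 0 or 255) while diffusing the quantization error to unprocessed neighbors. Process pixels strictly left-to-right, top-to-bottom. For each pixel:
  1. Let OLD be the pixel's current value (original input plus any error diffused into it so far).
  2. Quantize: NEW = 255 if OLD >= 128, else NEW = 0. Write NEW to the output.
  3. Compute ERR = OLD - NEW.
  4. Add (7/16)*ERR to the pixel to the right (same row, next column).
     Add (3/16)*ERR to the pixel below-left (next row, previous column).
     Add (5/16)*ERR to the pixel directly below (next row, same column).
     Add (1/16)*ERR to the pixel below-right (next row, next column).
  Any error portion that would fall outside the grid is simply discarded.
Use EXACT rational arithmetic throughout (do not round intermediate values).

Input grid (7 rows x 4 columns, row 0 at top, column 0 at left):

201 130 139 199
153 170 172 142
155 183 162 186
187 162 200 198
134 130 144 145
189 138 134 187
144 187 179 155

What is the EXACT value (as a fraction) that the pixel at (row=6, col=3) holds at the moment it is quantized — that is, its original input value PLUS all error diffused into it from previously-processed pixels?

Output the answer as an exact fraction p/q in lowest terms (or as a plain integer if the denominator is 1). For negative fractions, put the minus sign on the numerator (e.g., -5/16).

Answer: 101356819694967550787/576460752303423488

Derivation:
(0,0): OLD=201 → NEW=255, ERR=-54
(0,1): OLD=851/8 → NEW=0, ERR=851/8
(0,2): OLD=23749/128 → NEW=255, ERR=-8891/128
(0,3): OLD=345315/2048 → NEW=255, ERR=-176925/2048
(1,0): OLD=19977/128 → NEW=255, ERR=-12663/128
(1,1): OLD=147007/1024 → NEW=255, ERR=-114113/1024
(1,2): OLD=3014315/32768 → NEW=0, ERR=3014315/32768
(1,3): OLD=79119005/524288 → NEW=255, ERR=-54574435/524288
(2,0): OLD=1690661/16384 → NEW=0, ERR=1690661/16384
(2,1): OLD=107157095/524288 → NEW=255, ERR=-26536345/524288
(2,2): OLD=149024515/1048576 → NEW=255, ERR=-118362365/1048576
(2,3): OLD=1842739351/16777216 → NEW=0, ERR=1842739351/16777216
(3,0): OLD=1759566421/8388608 → NEW=255, ERR=-379528619/8388608
(3,1): OLD=14988585675/134217728 → NEW=0, ERR=14988585675/134217728
(3,2): OLD=496097355829/2147483648 → NEW=255, ERR=-51510974411/2147483648
(3,3): OLD=7379598437107/34359738368 → NEW=255, ERR=-1382134846733/34359738368
(4,0): OLD=302366276337/2147483648 → NEW=255, ERR=-245242053903/2147483648
(4,1): OLD=1848733107411/17179869184 → NEW=0, ERR=1848733107411/17179869184
(4,2): OLD=100616896143347/549755813888 → NEW=255, ERR=-39570836398093/549755813888
(4,3): OLD=874680036245653/8796093022208 → NEW=0, ERR=874680036245653/8796093022208
(5,0): OLD=47688441578529/274877906944 → NEW=255, ERR=-22405424692191/274877906944
(5,1): OLD=1014487713566343/8796093022208 → NEW=0, ERR=1014487713566343/8796093022208
(5,2): OLD=823911311951947/4398046511104 → NEW=255, ERR=-297590548379573/4398046511104
(5,3): OLD=25891909443991091/140737488355328 → NEW=255, ERR=-9996150086617549/140737488355328
(6,0): OLD=19724793513115701/140737488355328 → NEW=255, ERR=-16163266017492939/140737488355328
(6,1): OLD=349062450035157443/2251799813685248 → NEW=255, ERR=-225146502454580797/2251799813685248
(6,2): OLD=3891190995876119269/36028797018963968 → NEW=0, ERR=3891190995876119269/36028797018963968
(6,3): OLD=101356819694967550787/576460752303423488 → NEW=255, ERR=-45640672142405438653/576460752303423488
Target (6,3): original=155, with diffused error = 101356819694967550787/576460752303423488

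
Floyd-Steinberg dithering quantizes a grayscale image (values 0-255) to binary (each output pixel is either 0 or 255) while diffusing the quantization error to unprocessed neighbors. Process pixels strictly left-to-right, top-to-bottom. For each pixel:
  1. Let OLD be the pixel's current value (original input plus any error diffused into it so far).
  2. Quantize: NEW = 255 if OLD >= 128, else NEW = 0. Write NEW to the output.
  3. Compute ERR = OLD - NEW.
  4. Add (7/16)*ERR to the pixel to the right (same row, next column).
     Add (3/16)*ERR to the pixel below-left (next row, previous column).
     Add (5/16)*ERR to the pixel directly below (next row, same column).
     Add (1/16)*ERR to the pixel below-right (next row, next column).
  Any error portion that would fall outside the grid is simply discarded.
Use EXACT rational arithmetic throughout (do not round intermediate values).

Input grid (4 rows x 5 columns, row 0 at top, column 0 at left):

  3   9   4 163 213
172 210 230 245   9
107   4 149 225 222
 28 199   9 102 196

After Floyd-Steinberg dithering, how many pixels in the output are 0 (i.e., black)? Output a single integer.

Answer: 10

Derivation:
(0,0): OLD=3 → NEW=0, ERR=3
(0,1): OLD=165/16 → NEW=0, ERR=165/16
(0,2): OLD=2179/256 → NEW=0, ERR=2179/256
(0,3): OLD=682901/4096 → NEW=255, ERR=-361579/4096
(0,4): OLD=11428115/65536 → NEW=255, ERR=-5283565/65536
(1,0): OLD=44767/256 → NEW=255, ERR=-20513/256
(1,1): OLD=368537/2048 → NEW=255, ERR=-153703/2048
(1,2): OLD=12053261/65536 → NEW=255, ERR=-4658419/65536
(1,3): OLD=45018249/262144 → NEW=255, ERR=-21828471/262144
(1,4): OLD=-243862917/4194304 → NEW=0, ERR=-243862917/4194304
(2,0): OLD=2224547/32768 → NEW=0, ERR=2224547/32768
(2,1): OLD=-8481103/1048576 → NEW=0, ERR=-8481103/1048576
(2,2): OLD=1727126355/16777216 → NEW=0, ERR=1727126355/16777216
(2,3): OLD=61383841097/268435456 → NEW=255, ERR=-7067200183/268435456
(2,4): OLD=803623850687/4294967296 → NEW=255, ERR=-291592809793/4294967296
(3,0): OLD=800246259/16777216 → NEW=0, ERR=800246259/16777216
(3,1): OLD=32331119223/134217728 → NEW=255, ERR=-1894401417/134217728
(3,2): OLD=126930431309/4294967296 → NEW=0, ERR=126930431309/4294967296
(3,3): OLD=862486193637/8589934592 → NEW=0, ERR=862486193637/8589934592
(3,4): OLD=29833359732185/137438953472 → NEW=255, ERR=-5213573403175/137438953472
Output grid:
  Row 0: ...##  (3 black, running=3)
  Row 1: ####.  (1 black, running=4)
  Row 2: ...##  (3 black, running=7)
  Row 3: .#..#  (3 black, running=10)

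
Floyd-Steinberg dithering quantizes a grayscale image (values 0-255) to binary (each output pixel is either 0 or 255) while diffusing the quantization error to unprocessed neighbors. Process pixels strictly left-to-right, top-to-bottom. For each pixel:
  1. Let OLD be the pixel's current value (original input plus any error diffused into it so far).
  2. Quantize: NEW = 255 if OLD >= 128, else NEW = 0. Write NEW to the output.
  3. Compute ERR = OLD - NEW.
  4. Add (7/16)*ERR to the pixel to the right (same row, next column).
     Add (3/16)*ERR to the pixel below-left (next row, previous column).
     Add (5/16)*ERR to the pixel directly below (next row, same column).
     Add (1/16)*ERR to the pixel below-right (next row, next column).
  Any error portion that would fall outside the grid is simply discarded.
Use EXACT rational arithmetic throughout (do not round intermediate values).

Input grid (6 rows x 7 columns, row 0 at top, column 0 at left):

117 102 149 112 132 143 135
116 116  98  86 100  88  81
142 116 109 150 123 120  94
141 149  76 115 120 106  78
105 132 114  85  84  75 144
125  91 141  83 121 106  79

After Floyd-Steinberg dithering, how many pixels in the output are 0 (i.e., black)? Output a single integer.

Answer: 24

Derivation:
(0,0): OLD=117 → NEW=0, ERR=117
(0,1): OLD=2451/16 → NEW=255, ERR=-1629/16
(0,2): OLD=26741/256 → NEW=0, ERR=26741/256
(0,3): OLD=645939/4096 → NEW=255, ERR=-398541/4096
(0,4): OLD=5860965/65536 → NEW=0, ERR=5860965/65536
(0,5): OLD=190973123/1048576 → NEW=255, ERR=-76413757/1048576
(0,6): OLD=1730027861/16777216 → NEW=0, ERR=1730027861/16777216
(1,0): OLD=34169/256 → NEW=255, ERR=-31111/256
(1,1): OLD=118607/2048 → NEW=0, ERR=118607/2048
(1,2): OLD=8609659/65536 → NEW=255, ERR=-8102021/65536
(1,3): OLD=6502175/262144 → NEW=0, ERR=6502175/262144
(1,4): OLD=1997391933/16777216 → NEW=0, ERR=1997391933/16777216
(1,5): OLD=19090726861/134217728 → NEW=255, ERR=-15134793779/134217728
(1,6): OLD=127422772579/2147483648 → NEW=0, ERR=127422772579/2147483648
(2,0): OLD=3764437/32768 → NEW=0, ERR=3764437/32768
(2,1): OLD=161043575/1048576 → NEW=255, ERR=-106343305/1048576
(2,2): OLD=574904613/16777216 → NEW=0, ERR=574904613/16777216
(2,3): OLD=25144202557/134217728 → NEW=255, ERR=-9081318083/134217728
(2,4): OLD=119195835853/1073741824 → NEW=0, ERR=119195835853/1073741824
(2,5): OLD=5219061288943/34359738368 → NEW=255, ERR=-3542671994897/34359738368
(2,6): OLD=33197657140089/549755813888 → NEW=0, ERR=33197657140089/549755813888
(3,0): OLD=2648867461/16777216 → NEW=255, ERR=-1629322619/16777216
(3,1): OLD=11868132897/134217728 → NEW=0, ERR=11868132897/134217728
(3,2): OLD=114212987379/1073741824 → NEW=0, ERR=114212987379/1073741824
(3,3): OLD=701576136821/4294967296 → NEW=255, ERR=-393640523659/4294967296
(3,4): OLD=50045328664197/549755813888 → NEW=0, ERR=50045328664197/549755813888
(3,5): OLD=579955320394335/4398046511104 → NEW=255, ERR=-541546539937185/4398046511104
(3,6): OLD=2572380536554241/70368744177664 → NEW=0, ERR=2572380536554241/70368744177664
(4,0): OLD=195917276971/2147483648 → NEW=0, ERR=195917276971/2147483648
(4,1): OLD=7333081664175/34359738368 → NEW=255, ERR=-1428651619665/34359738368
(4,2): OLD=64536548880033/549755813888 → NEW=0, ERR=64536548880033/549755813888
(4,3): OLD=578053424718395/4398046511104 → NEW=255, ERR=-543448435613125/4398046511104
(4,4): OLD=1040460546080705/35184372088832 → NEW=0, ERR=1040460546080705/35184372088832
(4,5): OLD=69808161142031809/1125899906842624 → NEW=0, ERR=69808161142031809/1125899906842624
(4,6): OLD=3149885042060048279/18014398509481984 → NEW=255, ERR=-1443786577857857641/18014398509481984
(5,0): OLD=80106904034685/549755813888 → NEW=255, ERR=-60080828506755/549755813888
(5,1): OLD=254675502722559/4398046511104 → NEW=0, ERR=254675502722559/4398046511104
(5,2): OLD=6236485344576681/35184372088832 → NEW=255, ERR=-2735529538075479/35184372088832
(5,3): OLD=6544961354739885/281474976710656 → NEW=0, ERR=6544961354739885/281474976710656
(5,4): OLD=2599776508862085071/18014398509481984 → NEW=255, ERR=-1993895111055820849/18014398509481984
(5,5): OLD=9190581526036495839/144115188075855872 → NEW=0, ERR=9190581526036495839/144115188075855872
(5,6): OLD=197679649922003058993/2305843009213693952 → NEW=0, ERR=197679649922003058993/2305843009213693952
Output grid:
  Row 0: .#.#.#.  (4 black, running=4)
  Row 1: #.#..#.  (4 black, running=8)
  Row 2: .#.#.#.  (4 black, running=12)
  Row 3: #..#.#.  (4 black, running=16)
  Row 4: .#.#..#  (4 black, running=20)
  Row 5: #.#.#..  (4 black, running=24)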